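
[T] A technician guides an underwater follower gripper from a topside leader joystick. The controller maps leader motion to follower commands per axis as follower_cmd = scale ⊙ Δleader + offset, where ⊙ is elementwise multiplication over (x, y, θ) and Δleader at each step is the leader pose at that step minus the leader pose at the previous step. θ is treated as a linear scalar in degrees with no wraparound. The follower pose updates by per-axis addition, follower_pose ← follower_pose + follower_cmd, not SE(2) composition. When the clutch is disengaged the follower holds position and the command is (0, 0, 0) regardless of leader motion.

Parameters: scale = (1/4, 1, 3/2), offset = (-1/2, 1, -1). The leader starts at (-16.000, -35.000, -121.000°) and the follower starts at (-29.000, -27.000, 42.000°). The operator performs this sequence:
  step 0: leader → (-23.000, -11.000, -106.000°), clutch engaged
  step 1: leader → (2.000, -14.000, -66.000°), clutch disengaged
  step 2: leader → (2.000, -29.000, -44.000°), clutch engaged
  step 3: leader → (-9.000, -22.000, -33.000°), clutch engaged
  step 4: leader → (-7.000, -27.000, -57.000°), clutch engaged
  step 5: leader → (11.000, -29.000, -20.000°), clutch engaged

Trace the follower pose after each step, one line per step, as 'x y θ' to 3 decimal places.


-31.250 -2.000 63.500
-31.250 -2.000 63.500
-31.750 -16.000 95.500
-35.000 -8.000 111.000
-35.000 -12.000 74.000
-31.000 -13.000 128.500

step 0: Δleader=(-7.000, 24.000, 15.000°), engaged; cmd=(-2.250, 25.000, 21.500°) → follower=(-31.250, -2.000, 63.500°)
step 1: Δleader=(25.000, -3.000, 40.000°), disengaged; cmd=(0,0,0) → follower holds at (-31.250, -2.000, 63.500°)
step 2: Δleader=(0.000, -15.000, 22.000°), engaged; cmd=(-0.500, -14.000, 32.000°) → follower=(-31.750, -16.000, 95.500°)
step 3: Δleader=(-11.000, 7.000, 11.000°), engaged; cmd=(-3.250, 8.000, 15.500°) → follower=(-35.000, -8.000, 111.000°)
step 4: Δleader=(2.000, -5.000, -24.000°), engaged; cmd=(0.000, -4.000, -37.000°) → follower=(-35.000, -12.000, 74.000°)
step 5: Δleader=(18.000, -2.000, 37.000°), engaged; cmd=(4.000, -1.000, 54.500°) → follower=(-31.000, -13.000, 128.500°)


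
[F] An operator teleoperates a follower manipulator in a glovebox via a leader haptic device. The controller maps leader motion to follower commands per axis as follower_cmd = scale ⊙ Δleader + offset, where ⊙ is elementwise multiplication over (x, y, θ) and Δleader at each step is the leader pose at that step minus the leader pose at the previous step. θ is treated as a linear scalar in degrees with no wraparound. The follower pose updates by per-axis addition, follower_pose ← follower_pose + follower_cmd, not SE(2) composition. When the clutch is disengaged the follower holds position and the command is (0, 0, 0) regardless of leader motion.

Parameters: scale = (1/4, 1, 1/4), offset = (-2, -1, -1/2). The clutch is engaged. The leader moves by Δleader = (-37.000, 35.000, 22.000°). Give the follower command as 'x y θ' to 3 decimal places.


-11.250 34.000 5.000

axis x: 1/4·-37.000 + -2 = -11.250
axis y: 1·35.000 + -1 = 34.000
axis θ: 1/4·22.000 + -1/2 = 5.000


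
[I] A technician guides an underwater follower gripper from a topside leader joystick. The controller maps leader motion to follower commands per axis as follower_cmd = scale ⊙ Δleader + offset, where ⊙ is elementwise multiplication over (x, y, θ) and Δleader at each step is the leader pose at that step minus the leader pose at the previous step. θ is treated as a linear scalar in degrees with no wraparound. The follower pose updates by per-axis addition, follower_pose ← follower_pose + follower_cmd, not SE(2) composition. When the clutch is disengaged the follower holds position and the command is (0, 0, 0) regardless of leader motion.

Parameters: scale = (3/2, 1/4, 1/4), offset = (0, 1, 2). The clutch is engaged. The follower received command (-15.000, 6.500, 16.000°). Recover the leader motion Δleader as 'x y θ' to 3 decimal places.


-10.000 22.000 56.000

axis x: (-15.000 − 0) / (3/2) = -10.000
axis y: (6.500 − 1) / (1/4) = 22.000
axis θ: (16.000 − 2) / (1/4) = 56.000


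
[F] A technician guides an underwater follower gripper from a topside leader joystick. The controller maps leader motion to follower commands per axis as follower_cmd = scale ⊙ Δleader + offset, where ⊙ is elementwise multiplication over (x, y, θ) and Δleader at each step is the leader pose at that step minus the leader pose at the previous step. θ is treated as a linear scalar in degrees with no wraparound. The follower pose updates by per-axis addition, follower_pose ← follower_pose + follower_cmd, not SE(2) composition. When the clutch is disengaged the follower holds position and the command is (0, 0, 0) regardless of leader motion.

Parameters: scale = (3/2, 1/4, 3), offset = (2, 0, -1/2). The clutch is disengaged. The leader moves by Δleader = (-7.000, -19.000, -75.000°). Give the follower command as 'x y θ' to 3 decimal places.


0.000 0.000 0.000

clutch disengaged → follower holds; cmd = (0, 0, 0)


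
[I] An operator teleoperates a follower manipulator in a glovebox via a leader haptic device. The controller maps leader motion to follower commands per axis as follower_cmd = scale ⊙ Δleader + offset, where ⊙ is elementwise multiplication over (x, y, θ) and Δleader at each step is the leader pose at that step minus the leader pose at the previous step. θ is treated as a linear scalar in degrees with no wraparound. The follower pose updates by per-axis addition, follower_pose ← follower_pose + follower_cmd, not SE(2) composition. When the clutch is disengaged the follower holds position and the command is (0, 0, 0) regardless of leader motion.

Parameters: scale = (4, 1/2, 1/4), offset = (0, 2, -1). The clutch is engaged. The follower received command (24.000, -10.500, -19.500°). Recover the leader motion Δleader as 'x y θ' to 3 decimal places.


6.000 -25.000 -74.000

axis x: (24.000 − 0) / (4) = 6.000
axis y: (-10.500 − 2) / (1/2) = -25.000
axis θ: (-19.500 − -1) / (1/4) = -74.000


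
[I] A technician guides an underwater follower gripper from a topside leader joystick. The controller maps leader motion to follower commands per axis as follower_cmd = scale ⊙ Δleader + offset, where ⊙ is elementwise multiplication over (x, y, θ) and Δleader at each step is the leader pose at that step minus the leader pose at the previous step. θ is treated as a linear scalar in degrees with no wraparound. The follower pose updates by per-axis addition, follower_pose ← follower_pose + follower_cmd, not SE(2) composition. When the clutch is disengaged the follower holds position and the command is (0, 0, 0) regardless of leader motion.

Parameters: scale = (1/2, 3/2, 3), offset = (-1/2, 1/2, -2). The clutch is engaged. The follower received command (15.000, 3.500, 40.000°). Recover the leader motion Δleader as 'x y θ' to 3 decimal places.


axis x: (15.000 − -1/2) / (1/2) = 31.000
axis y: (3.500 − 1/2) / (3/2) = 2.000
axis θ: (40.000 − -2) / (3) = 14.000

31.000 2.000 14.000


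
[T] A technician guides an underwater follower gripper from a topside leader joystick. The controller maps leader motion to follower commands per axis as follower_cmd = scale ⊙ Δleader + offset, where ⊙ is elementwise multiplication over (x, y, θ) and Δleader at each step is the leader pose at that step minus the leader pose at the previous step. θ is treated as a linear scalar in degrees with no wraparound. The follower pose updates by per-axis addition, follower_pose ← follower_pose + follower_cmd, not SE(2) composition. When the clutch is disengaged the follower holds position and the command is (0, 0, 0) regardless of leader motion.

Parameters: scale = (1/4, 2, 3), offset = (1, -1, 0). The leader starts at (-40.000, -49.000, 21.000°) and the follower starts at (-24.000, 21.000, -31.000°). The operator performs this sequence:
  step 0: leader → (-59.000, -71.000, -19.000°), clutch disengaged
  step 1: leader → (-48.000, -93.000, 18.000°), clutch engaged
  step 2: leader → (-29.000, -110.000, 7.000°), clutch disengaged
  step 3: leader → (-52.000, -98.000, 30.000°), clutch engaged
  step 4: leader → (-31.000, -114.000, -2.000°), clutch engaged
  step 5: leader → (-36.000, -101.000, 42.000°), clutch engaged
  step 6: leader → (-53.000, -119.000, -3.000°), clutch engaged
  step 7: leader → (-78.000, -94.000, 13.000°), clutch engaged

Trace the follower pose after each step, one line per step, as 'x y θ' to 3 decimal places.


-24.000 21.000 -31.000
-20.250 -24.000 80.000
-20.250 -24.000 80.000
-25.000 -1.000 149.000
-18.750 -34.000 53.000
-19.000 -9.000 185.000
-22.250 -46.000 50.000
-27.500 3.000 98.000

step 0: Δleader=(-19.000, -22.000, -40.000°), disengaged; cmd=(0,0,0) → follower holds at (-24.000, 21.000, -31.000°)
step 1: Δleader=(11.000, -22.000, 37.000°), engaged; cmd=(3.750, -45.000, 111.000°) → follower=(-20.250, -24.000, 80.000°)
step 2: Δleader=(19.000, -17.000, -11.000°), disengaged; cmd=(0,0,0) → follower holds at (-20.250, -24.000, 80.000°)
step 3: Δleader=(-23.000, 12.000, 23.000°), engaged; cmd=(-4.750, 23.000, 69.000°) → follower=(-25.000, -1.000, 149.000°)
step 4: Δleader=(21.000, -16.000, -32.000°), engaged; cmd=(6.250, -33.000, -96.000°) → follower=(-18.750, -34.000, 53.000°)
step 5: Δleader=(-5.000, 13.000, 44.000°), engaged; cmd=(-0.250, 25.000, 132.000°) → follower=(-19.000, -9.000, 185.000°)
step 6: Δleader=(-17.000, -18.000, -45.000°), engaged; cmd=(-3.250, -37.000, -135.000°) → follower=(-22.250, -46.000, 50.000°)
step 7: Δleader=(-25.000, 25.000, 16.000°), engaged; cmd=(-5.250, 49.000, 48.000°) → follower=(-27.500, 3.000, 98.000°)


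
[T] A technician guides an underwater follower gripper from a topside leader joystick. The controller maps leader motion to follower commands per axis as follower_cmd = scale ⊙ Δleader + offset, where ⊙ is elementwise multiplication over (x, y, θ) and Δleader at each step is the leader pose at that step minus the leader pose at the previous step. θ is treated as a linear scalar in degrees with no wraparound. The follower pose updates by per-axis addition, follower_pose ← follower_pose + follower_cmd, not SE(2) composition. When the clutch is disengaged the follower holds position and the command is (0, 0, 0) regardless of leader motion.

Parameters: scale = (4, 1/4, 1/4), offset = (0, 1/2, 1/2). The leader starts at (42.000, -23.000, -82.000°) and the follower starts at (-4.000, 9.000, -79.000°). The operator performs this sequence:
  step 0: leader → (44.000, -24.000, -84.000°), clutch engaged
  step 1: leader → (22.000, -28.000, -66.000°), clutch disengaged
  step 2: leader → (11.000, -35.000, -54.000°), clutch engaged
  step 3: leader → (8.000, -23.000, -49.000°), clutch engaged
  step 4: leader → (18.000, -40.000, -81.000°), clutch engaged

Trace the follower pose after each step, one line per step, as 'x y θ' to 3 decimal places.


4.000 9.250 -79.000
4.000 9.250 -79.000
-40.000 8.000 -75.500
-52.000 11.500 -73.750
-12.000 7.750 -81.250

step 0: Δleader=(2.000, -1.000, -2.000°), engaged; cmd=(8.000, 0.250, 0.000°) → follower=(4.000, 9.250, -79.000°)
step 1: Δleader=(-22.000, -4.000, 18.000°), disengaged; cmd=(0,0,0) → follower holds at (4.000, 9.250, -79.000°)
step 2: Δleader=(-11.000, -7.000, 12.000°), engaged; cmd=(-44.000, -1.250, 3.500°) → follower=(-40.000, 8.000, -75.500°)
step 3: Δleader=(-3.000, 12.000, 5.000°), engaged; cmd=(-12.000, 3.500, 1.750°) → follower=(-52.000, 11.500, -73.750°)
step 4: Δleader=(10.000, -17.000, -32.000°), engaged; cmd=(40.000, -3.750, -7.500°) → follower=(-12.000, 7.750, -81.250°)


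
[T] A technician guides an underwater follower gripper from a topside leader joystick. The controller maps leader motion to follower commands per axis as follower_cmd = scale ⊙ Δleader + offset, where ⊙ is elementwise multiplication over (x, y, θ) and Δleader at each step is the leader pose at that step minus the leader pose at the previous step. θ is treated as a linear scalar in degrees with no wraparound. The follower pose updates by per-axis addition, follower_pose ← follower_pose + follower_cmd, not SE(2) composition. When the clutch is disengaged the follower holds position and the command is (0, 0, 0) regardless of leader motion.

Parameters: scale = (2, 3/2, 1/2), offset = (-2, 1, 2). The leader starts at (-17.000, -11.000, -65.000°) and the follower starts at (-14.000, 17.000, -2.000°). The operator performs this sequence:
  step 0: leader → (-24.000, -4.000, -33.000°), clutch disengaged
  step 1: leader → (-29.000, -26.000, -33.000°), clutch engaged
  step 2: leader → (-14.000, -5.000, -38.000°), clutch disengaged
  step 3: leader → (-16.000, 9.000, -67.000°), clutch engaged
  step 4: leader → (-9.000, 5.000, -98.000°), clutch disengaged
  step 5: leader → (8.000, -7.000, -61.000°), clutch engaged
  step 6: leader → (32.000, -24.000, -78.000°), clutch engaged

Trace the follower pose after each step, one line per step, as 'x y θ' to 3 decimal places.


step 0: Δleader=(-7.000, 7.000, 32.000°), disengaged; cmd=(0,0,0) → follower holds at (-14.000, 17.000, -2.000°)
step 1: Δleader=(-5.000, -22.000, 0.000°), engaged; cmd=(-12.000, -32.000, 2.000°) → follower=(-26.000, -15.000, 0.000°)
step 2: Δleader=(15.000, 21.000, -5.000°), disengaged; cmd=(0,0,0) → follower holds at (-26.000, -15.000, 0.000°)
step 3: Δleader=(-2.000, 14.000, -29.000°), engaged; cmd=(-6.000, 22.000, -12.500°) → follower=(-32.000, 7.000, -12.500°)
step 4: Δleader=(7.000, -4.000, -31.000°), disengaged; cmd=(0,0,0) → follower holds at (-32.000, 7.000, -12.500°)
step 5: Δleader=(17.000, -12.000, 37.000°), engaged; cmd=(32.000, -17.000, 20.500°) → follower=(0.000, -10.000, 8.000°)
step 6: Δleader=(24.000, -17.000, -17.000°), engaged; cmd=(46.000, -24.500, -6.500°) → follower=(46.000, -34.500, 1.500°)

-14.000 17.000 -2.000
-26.000 -15.000 0.000
-26.000 -15.000 0.000
-32.000 7.000 -12.500
-32.000 7.000 -12.500
0.000 -10.000 8.000
46.000 -34.500 1.500


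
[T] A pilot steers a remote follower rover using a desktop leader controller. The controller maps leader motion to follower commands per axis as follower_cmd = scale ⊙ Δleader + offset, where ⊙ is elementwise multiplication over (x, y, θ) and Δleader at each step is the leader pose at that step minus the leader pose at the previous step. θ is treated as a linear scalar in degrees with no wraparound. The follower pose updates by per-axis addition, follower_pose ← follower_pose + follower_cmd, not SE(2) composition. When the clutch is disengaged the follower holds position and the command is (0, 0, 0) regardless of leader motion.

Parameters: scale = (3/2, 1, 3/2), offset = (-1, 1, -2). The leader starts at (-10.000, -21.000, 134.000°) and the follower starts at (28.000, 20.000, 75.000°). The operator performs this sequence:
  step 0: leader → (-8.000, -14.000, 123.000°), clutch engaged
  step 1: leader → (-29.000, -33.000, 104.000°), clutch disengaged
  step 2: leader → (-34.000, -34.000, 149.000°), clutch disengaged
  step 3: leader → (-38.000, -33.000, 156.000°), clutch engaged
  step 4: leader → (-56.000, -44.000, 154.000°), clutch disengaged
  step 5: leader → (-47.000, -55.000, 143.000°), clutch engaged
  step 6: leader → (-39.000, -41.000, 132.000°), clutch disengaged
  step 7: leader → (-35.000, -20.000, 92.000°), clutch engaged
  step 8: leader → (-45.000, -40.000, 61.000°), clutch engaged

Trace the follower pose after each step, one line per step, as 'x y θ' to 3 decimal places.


step 0: Δleader=(2.000, 7.000, -11.000°), engaged; cmd=(2.000, 8.000, -18.500°) → follower=(30.000, 28.000, 56.500°)
step 1: Δleader=(-21.000, -19.000, -19.000°), disengaged; cmd=(0,0,0) → follower holds at (30.000, 28.000, 56.500°)
step 2: Δleader=(-5.000, -1.000, 45.000°), disengaged; cmd=(0,0,0) → follower holds at (30.000, 28.000, 56.500°)
step 3: Δleader=(-4.000, 1.000, 7.000°), engaged; cmd=(-7.000, 2.000, 8.500°) → follower=(23.000, 30.000, 65.000°)
step 4: Δleader=(-18.000, -11.000, -2.000°), disengaged; cmd=(0,0,0) → follower holds at (23.000, 30.000, 65.000°)
step 5: Δleader=(9.000, -11.000, -11.000°), engaged; cmd=(12.500, -10.000, -18.500°) → follower=(35.500, 20.000, 46.500°)
step 6: Δleader=(8.000, 14.000, -11.000°), disengaged; cmd=(0,0,0) → follower holds at (35.500, 20.000, 46.500°)
step 7: Δleader=(4.000, 21.000, -40.000°), engaged; cmd=(5.000, 22.000, -62.000°) → follower=(40.500, 42.000, -15.500°)
step 8: Δleader=(-10.000, -20.000, -31.000°), engaged; cmd=(-16.000, -19.000, -48.500°) → follower=(24.500, 23.000, -64.000°)

30.000 28.000 56.500
30.000 28.000 56.500
30.000 28.000 56.500
23.000 30.000 65.000
23.000 30.000 65.000
35.500 20.000 46.500
35.500 20.000 46.500
40.500 42.000 -15.500
24.500 23.000 -64.000


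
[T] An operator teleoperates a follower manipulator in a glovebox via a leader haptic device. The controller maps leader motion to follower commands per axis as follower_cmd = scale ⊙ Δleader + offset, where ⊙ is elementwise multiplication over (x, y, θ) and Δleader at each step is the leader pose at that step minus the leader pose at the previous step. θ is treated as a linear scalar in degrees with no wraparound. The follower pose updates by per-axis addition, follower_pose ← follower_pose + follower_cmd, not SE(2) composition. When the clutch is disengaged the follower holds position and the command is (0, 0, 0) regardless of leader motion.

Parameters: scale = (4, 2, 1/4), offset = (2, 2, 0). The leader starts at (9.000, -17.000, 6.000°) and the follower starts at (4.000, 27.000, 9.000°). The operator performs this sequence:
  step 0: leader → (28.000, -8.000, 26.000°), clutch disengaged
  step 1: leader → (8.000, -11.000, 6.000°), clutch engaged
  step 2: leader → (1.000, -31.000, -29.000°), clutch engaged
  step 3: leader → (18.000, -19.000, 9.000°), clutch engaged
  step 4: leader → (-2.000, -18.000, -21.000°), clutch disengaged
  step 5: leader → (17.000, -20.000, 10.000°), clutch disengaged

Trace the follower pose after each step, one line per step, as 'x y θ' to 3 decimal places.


step 0: Δleader=(19.000, 9.000, 20.000°), disengaged; cmd=(0,0,0) → follower holds at (4.000, 27.000, 9.000°)
step 1: Δleader=(-20.000, -3.000, -20.000°), engaged; cmd=(-78.000, -4.000, -5.000°) → follower=(-74.000, 23.000, 4.000°)
step 2: Δleader=(-7.000, -20.000, -35.000°), engaged; cmd=(-26.000, -38.000, -8.750°) → follower=(-100.000, -15.000, -4.750°)
step 3: Δleader=(17.000, 12.000, 38.000°), engaged; cmd=(70.000, 26.000, 9.500°) → follower=(-30.000, 11.000, 4.750°)
step 4: Δleader=(-20.000, 1.000, -30.000°), disengaged; cmd=(0,0,0) → follower holds at (-30.000, 11.000, 4.750°)
step 5: Δleader=(19.000, -2.000, 31.000°), disengaged; cmd=(0,0,0) → follower holds at (-30.000, 11.000, 4.750°)

4.000 27.000 9.000
-74.000 23.000 4.000
-100.000 -15.000 -4.750
-30.000 11.000 4.750
-30.000 11.000 4.750
-30.000 11.000 4.750


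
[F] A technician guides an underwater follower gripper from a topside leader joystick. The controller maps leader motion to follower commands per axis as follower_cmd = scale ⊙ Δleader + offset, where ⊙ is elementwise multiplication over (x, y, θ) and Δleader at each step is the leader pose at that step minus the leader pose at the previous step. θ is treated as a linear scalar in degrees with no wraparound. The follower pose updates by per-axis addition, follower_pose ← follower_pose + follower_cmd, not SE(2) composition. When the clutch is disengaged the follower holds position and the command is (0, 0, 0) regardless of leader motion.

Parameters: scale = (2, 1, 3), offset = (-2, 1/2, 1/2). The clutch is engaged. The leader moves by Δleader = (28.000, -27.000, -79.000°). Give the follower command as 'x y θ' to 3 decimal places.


axis x: 2·28.000 + -2 = 54.000
axis y: 1·-27.000 + 1/2 = -26.500
axis θ: 3·-79.000 + 1/2 = -236.500

54.000 -26.500 -236.500


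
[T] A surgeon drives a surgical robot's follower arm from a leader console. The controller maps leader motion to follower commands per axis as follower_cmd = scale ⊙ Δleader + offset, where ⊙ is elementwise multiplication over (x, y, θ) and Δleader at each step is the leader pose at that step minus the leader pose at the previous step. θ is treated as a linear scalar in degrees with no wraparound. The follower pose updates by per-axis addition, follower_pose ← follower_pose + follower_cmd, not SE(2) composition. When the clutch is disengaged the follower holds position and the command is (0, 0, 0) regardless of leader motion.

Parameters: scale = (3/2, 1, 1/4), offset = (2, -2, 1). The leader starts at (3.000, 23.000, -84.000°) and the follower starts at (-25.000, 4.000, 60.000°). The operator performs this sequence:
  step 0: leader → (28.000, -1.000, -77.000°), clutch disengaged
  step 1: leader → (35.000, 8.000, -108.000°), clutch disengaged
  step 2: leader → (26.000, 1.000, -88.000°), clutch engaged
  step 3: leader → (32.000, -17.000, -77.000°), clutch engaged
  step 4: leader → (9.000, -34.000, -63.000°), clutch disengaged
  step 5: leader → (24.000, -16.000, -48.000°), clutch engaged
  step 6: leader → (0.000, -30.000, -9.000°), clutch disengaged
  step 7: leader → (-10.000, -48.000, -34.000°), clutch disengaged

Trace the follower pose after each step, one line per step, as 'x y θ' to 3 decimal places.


step 0: Δleader=(25.000, -24.000, 7.000°), disengaged; cmd=(0,0,0) → follower holds at (-25.000, 4.000, 60.000°)
step 1: Δleader=(7.000, 9.000, -31.000°), disengaged; cmd=(0,0,0) → follower holds at (-25.000, 4.000, 60.000°)
step 2: Δleader=(-9.000, -7.000, 20.000°), engaged; cmd=(-11.500, -9.000, 6.000°) → follower=(-36.500, -5.000, 66.000°)
step 3: Δleader=(6.000, -18.000, 11.000°), engaged; cmd=(11.000, -20.000, 3.750°) → follower=(-25.500, -25.000, 69.750°)
step 4: Δleader=(-23.000, -17.000, 14.000°), disengaged; cmd=(0,0,0) → follower holds at (-25.500, -25.000, 69.750°)
step 5: Δleader=(15.000, 18.000, 15.000°), engaged; cmd=(24.500, 16.000, 4.750°) → follower=(-1.000, -9.000, 74.500°)
step 6: Δleader=(-24.000, -14.000, 39.000°), disengaged; cmd=(0,0,0) → follower holds at (-1.000, -9.000, 74.500°)
step 7: Δleader=(-10.000, -18.000, -25.000°), disengaged; cmd=(0,0,0) → follower holds at (-1.000, -9.000, 74.500°)

-25.000 4.000 60.000
-25.000 4.000 60.000
-36.500 -5.000 66.000
-25.500 -25.000 69.750
-25.500 -25.000 69.750
-1.000 -9.000 74.500
-1.000 -9.000 74.500
-1.000 -9.000 74.500


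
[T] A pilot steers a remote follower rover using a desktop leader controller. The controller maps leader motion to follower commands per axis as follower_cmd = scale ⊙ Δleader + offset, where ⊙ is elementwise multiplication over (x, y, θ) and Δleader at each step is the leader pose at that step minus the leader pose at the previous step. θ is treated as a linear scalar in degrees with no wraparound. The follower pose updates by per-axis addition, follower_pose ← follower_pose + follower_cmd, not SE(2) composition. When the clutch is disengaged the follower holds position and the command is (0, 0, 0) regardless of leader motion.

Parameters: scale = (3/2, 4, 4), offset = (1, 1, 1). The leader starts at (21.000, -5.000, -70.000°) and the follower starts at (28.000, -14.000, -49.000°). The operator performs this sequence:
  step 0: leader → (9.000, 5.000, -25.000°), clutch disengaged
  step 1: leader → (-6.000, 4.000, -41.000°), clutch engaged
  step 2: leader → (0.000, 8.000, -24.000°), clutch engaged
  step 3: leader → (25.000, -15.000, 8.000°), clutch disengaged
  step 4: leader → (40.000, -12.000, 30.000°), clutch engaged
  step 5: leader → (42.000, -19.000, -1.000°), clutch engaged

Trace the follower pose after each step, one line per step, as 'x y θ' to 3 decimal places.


28.000 -14.000 -49.000
6.500 -17.000 -112.000
16.500 0.000 -43.000
16.500 0.000 -43.000
40.000 13.000 46.000
44.000 -14.000 -77.000

step 0: Δleader=(-12.000, 10.000, 45.000°), disengaged; cmd=(0,0,0) → follower holds at (28.000, -14.000, -49.000°)
step 1: Δleader=(-15.000, -1.000, -16.000°), engaged; cmd=(-21.500, -3.000, -63.000°) → follower=(6.500, -17.000, -112.000°)
step 2: Δleader=(6.000, 4.000, 17.000°), engaged; cmd=(10.000, 17.000, 69.000°) → follower=(16.500, 0.000, -43.000°)
step 3: Δleader=(25.000, -23.000, 32.000°), disengaged; cmd=(0,0,0) → follower holds at (16.500, 0.000, -43.000°)
step 4: Δleader=(15.000, 3.000, 22.000°), engaged; cmd=(23.500, 13.000, 89.000°) → follower=(40.000, 13.000, 46.000°)
step 5: Δleader=(2.000, -7.000, -31.000°), engaged; cmd=(4.000, -27.000, -123.000°) → follower=(44.000, -14.000, -77.000°)


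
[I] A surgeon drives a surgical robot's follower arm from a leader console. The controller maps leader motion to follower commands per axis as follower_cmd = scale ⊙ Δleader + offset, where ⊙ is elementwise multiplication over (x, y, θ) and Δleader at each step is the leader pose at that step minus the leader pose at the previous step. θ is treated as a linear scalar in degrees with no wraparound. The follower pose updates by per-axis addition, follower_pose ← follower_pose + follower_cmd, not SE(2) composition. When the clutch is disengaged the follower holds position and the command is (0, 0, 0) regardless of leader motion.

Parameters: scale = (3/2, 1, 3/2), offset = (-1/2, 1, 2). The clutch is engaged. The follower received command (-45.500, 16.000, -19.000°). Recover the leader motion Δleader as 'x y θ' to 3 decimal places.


-30.000 15.000 -14.000

axis x: (-45.500 − -1/2) / (3/2) = -30.000
axis y: (16.000 − 1) / (1) = 15.000
axis θ: (-19.000 − 2) / (3/2) = -14.000


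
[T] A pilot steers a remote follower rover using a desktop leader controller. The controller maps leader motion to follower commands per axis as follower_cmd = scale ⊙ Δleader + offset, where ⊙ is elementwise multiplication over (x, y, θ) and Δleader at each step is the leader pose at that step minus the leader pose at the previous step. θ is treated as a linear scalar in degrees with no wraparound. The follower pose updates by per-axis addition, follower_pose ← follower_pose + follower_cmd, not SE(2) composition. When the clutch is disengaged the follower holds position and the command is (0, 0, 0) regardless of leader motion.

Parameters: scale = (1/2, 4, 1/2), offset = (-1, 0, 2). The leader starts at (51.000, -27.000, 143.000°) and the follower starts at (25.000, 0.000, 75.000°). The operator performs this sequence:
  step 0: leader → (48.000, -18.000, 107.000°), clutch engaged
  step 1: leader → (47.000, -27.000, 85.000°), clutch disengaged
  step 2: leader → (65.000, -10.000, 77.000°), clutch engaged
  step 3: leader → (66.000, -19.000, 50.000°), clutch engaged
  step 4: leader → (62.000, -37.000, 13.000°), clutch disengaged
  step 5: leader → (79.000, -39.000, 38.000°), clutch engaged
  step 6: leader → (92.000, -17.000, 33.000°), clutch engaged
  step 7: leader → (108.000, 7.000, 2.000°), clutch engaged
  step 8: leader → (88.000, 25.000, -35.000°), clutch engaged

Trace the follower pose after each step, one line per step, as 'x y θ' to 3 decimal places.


22.500 36.000 59.000
22.500 36.000 59.000
30.500 104.000 57.000
30.000 68.000 45.500
30.000 68.000 45.500
37.500 60.000 60.000
43.000 148.000 59.500
50.000 244.000 46.000
39.000 316.000 29.500

step 0: Δleader=(-3.000, 9.000, -36.000°), engaged; cmd=(-2.500, 36.000, -16.000°) → follower=(22.500, 36.000, 59.000°)
step 1: Δleader=(-1.000, -9.000, -22.000°), disengaged; cmd=(0,0,0) → follower holds at (22.500, 36.000, 59.000°)
step 2: Δleader=(18.000, 17.000, -8.000°), engaged; cmd=(8.000, 68.000, -2.000°) → follower=(30.500, 104.000, 57.000°)
step 3: Δleader=(1.000, -9.000, -27.000°), engaged; cmd=(-0.500, -36.000, -11.500°) → follower=(30.000, 68.000, 45.500°)
step 4: Δleader=(-4.000, -18.000, -37.000°), disengaged; cmd=(0,0,0) → follower holds at (30.000, 68.000, 45.500°)
step 5: Δleader=(17.000, -2.000, 25.000°), engaged; cmd=(7.500, -8.000, 14.500°) → follower=(37.500, 60.000, 60.000°)
step 6: Δleader=(13.000, 22.000, -5.000°), engaged; cmd=(5.500, 88.000, -0.500°) → follower=(43.000, 148.000, 59.500°)
step 7: Δleader=(16.000, 24.000, -31.000°), engaged; cmd=(7.000, 96.000, -13.500°) → follower=(50.000, 244.000, 46.000°)
step 8: Δleader=(-20.000, 18.000, -37.000°), engaged; cmd=(-11.000, 72.000, -16.500°) → follower=(39.000, 316.000, 29.500°)


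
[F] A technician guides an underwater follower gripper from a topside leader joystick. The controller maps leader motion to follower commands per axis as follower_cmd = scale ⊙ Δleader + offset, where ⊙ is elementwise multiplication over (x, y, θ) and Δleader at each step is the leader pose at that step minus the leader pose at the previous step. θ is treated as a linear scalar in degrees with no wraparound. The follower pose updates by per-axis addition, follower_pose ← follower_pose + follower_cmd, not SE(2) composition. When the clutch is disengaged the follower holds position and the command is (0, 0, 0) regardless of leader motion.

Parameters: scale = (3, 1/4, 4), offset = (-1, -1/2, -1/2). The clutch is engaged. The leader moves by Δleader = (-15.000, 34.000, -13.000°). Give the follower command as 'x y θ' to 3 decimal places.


axis x: 3·-15.000 + -1 = -46.000
axis y: 1/4·34.000 + -1/2 = 8.000
axis θ: 4·-13.000 + -1/2 = -52.500

-46.000 8.000 -52.500


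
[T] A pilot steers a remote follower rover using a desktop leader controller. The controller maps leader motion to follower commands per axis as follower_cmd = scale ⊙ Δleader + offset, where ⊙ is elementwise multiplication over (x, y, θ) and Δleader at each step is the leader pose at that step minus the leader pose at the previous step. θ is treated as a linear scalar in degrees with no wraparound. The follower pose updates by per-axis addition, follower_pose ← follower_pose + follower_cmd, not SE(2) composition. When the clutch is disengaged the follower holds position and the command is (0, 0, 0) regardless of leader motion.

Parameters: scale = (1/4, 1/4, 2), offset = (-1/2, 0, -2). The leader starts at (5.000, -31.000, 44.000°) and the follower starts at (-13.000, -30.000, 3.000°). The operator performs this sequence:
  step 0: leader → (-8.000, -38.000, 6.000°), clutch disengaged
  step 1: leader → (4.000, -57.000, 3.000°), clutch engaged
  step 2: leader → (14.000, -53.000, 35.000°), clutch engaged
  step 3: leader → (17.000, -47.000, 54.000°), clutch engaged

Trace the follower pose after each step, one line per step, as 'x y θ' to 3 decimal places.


step 0: Δleader=(-13.000, -7.000, -38.000°), disengaged; cmd=(0,0,0) → follower holds at (-13.000, -30.000, 3.000°)
step 1: Δleader=(12.000, -19.000, -3.000°), engaged; cmd=(2.500, -4.750, -8.000°) → follower=(-10.500, -34.750, -5.000°)
step 2: Δleader=(10.000, 4.000, 32.000°), engaged; cmd=(2.000, 1.000, 62.000°) → follower=(-8.500, -33.750, 57.000°)
step 3: Δleader=(3.000, 6.000, 19.000°), engaged; cmd=(0.250, 1.500, 36.000°) → follower=(-8.250, -32.250, 93.000°)

-13.000 -30.000 3.000
-10.500 -34.750 -5.000
-8.500 -33.750 57.000
-8.250 -32.250 93.000


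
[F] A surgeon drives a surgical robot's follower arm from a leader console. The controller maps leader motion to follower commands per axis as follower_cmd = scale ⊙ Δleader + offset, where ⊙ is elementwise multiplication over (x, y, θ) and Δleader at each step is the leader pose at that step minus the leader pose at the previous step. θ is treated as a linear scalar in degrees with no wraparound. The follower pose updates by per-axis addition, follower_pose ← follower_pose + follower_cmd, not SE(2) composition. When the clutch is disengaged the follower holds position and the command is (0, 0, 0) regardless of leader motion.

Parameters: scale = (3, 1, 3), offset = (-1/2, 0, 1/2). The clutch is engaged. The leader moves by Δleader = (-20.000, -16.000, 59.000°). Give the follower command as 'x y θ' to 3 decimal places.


axis x: 3·-20.000 + -1/2 = -60.500
axis y: 1·-16.000 + 0 = -16.000
axis θ: 3·59.000 + 1/2 = 177.500

-60.500 -16.000 177.500


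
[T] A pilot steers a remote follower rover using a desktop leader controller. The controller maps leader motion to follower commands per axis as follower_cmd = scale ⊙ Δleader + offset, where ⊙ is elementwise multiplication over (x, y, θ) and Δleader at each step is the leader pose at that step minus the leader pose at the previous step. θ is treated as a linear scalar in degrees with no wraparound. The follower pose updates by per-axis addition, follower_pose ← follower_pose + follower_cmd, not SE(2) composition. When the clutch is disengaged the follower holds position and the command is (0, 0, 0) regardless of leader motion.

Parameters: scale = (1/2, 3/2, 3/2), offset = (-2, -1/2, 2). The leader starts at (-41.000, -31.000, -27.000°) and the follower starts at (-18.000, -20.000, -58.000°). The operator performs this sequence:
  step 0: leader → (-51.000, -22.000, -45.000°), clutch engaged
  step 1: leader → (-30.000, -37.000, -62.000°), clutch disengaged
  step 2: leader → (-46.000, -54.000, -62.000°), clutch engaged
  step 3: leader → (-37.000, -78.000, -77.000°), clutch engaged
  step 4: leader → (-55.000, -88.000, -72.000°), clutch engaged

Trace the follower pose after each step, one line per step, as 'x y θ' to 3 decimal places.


step 0: Δleader=(-10.000, 9.000, -18.000°), engaged; cmd=(-7.000, 13.000, -25.000°) → follower=(-25.000, -7.000, -83.000°)
step 1: Δleader=(21.000, -15.000, -17.000°), disengaged; cmd=(0,0,0) → follower holds at (-25.000, -7.000, -83.000°)
step 2: Δleader=(-16.000, -17.000, 0.000°), engaged; cmd=(-10.000, -26.000, 2.000°) → follower=(-35.000, -33.000, -81.000°)
step 3: Δleader=(9.000, -24.000, -15.000°), engaged; cmd=(2.500, -36.500, -20.500°) → follower=(-32.500, -69.500, -101.500°)
step 4: Δleader=(-18.000, -10.000, 5.000°), engaged; cmd=(-11.000, -15.500, 9.500°) → follower=(-43.500, -85.000, -92.000°)

-25.000 -7.000 -83.000
-25.000 -7.000 -83.000
-35.000 -33.000 -81.000
-32.500 -69.500 -101.500
-43.500 -85.000 -92.000


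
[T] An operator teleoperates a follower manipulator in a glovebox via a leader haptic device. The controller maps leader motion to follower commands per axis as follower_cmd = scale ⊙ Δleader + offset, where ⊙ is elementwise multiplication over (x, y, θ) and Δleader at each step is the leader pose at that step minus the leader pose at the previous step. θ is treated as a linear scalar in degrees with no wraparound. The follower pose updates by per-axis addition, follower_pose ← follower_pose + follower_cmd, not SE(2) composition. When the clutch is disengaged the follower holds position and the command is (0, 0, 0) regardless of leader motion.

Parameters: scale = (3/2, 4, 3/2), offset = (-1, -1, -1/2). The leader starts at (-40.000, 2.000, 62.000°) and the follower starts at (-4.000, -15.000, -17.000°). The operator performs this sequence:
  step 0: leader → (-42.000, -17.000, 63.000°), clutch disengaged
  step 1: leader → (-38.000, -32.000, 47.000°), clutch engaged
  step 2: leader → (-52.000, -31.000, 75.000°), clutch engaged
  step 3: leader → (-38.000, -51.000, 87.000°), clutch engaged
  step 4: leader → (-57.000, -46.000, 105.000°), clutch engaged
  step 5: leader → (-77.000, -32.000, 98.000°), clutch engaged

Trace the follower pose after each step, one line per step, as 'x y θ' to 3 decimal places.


step 0: Δleader=(-2.000, -19.000, 1.000°), disengaged; cmd=(0,0,0) → follower holds at (-4.000, -15.000, -17.000°)
step 1: Δleader=(4.000, -15.000, -16.000°), engaged; cmd=(5.000, -61.000, -24.500°) → follower=(1.000, -76.000, -41.500°)
step 2: Δleader=(-14.000, 1.000, 28.000°), engaged; cmd=(-22.000, 3.000, 41.500°) → follower=(-21.000, -73.000, 0.000°)
step 3: Δleader=(14.000, -20.000, 12.000°), engaged; cmd=(20.000, -81.000, 17.500°) → follower=(-1.000, -154.000, 17.500°)
step 4: Δleader=(-19.000, 5.000, 18.000°), engaged; cmd=(-29.500, 19.000, 26.500°) → follower=(-30.500, -135.000, 44.000°)
step 5: Δleader=(-20.000, 14.000, -7.000°), engaged; cmd=(-31.000, 55.000, -11.000°) → follower=(-61.500, -80.000, 33.000°)

-4.000 -15.000 -17.000
1.000 -76.000 -41.500
-21.000 -73.000 0.000
-1.000 -154.000 17.500
-30.500 -135.000 44.000
-61.500 -80.000 33.000


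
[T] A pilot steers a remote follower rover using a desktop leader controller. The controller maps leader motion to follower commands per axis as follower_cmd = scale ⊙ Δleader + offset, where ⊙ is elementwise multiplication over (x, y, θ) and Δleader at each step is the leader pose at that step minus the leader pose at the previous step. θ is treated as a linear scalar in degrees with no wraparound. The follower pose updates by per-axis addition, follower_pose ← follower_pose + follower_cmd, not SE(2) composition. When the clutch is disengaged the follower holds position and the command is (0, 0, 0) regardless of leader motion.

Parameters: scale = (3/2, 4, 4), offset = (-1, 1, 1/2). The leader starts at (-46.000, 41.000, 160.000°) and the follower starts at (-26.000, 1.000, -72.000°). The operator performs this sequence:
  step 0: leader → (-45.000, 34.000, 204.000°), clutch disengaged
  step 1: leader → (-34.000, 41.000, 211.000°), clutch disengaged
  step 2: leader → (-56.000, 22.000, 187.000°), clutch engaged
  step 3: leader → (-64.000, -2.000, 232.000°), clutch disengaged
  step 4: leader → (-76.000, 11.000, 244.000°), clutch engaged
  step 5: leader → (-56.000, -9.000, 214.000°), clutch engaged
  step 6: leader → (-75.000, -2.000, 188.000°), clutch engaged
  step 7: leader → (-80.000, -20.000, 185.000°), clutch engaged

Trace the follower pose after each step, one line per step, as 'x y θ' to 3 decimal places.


step 0: Δleader=(1.000, -7.000, 44.000°), disengaged; cmd=(0,0,0) → follower holds at (-26.000, 1.000, -72.000°)
step 1: Δleader=(11.000, 7.000, 7.000°), disengaged; cmd=(0,0,0) → follower holds at (-26.000, 1.000, -72.000°)
step 2: Δleader=(-22.000, -19.000, -24.000°), engaged; cmd=(-34.000, -75.000, -95.500°) → follower=(-60.000, -74.000, -167.500°)
step 3: Δleader=(-8.000, -24.000, 45.000°), disengaged; cmd=(0,0,0) → follower holds at (-60.000, -74.000, -167.500°)
step 4: Δleader=(-12.000, 13.000, 12.000°), engaged; cmd=(-19.000, 53.000, 48.500°) → follower=(-79.000, -21.000, -119.000°)
step 5: Δleader=(20.000, -20.000, -30.000°), engaged; cmd=(29.000, -79.000, -119.500°) → follower=(-50.000, -100.000, -238.500°)
step 6: Δleader=(-19.000, 7.000, -26.000°), engaged; cmd=(-29.500, 29.000, -103.500°) → follower=(-79.500, -71.000, -342.000°)
step 7: Δleader=(-5.000, -18.000, -3.000°), engaged; cmd=(-8.500, -71.000, -11.500°) → follower=(-88.000, -142.000, -353.500°)

-26.000 1.000 -72.000
-26.000 1.000 -72.000
-60.000 -74.000 -167.500
-60.000 -74.000 -167.500
-79.000 -21.000 -119.000
-50.000 -100.000 -238.500
-79.500 -71.000 -342.000
-88.000 -142.000 -353.500


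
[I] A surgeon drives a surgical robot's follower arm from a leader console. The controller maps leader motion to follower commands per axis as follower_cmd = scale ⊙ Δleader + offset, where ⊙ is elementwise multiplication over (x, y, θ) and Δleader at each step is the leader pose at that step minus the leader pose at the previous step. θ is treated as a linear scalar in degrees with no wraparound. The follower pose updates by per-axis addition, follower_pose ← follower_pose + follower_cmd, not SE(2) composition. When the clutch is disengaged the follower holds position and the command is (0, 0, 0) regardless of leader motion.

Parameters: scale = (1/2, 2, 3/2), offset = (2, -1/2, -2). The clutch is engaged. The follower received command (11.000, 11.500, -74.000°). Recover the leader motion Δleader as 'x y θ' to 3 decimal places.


18.000 6.000 -48.000

axis x: (11.000 − 2) / (1/2) = 18.000
axis y: (11.500 − -1/2) / (2) = 6.000
axis θ: (-74.000 − -2) / (3/2) = -48.000
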